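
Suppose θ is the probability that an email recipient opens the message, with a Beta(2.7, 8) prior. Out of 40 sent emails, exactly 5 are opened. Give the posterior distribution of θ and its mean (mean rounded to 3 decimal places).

Posterior: Beta(7.7, 43); mean ≈ 0.152

Observing 5 successes and 35 failures updates Beta(2.7, 8) by adding the success and failure counts to the two shape parameters: α = 2.7+5 = 7.7, β = 8+35 = 43.
Posterior mean = α/(α+β) = 7.7/50.7 = 0.152.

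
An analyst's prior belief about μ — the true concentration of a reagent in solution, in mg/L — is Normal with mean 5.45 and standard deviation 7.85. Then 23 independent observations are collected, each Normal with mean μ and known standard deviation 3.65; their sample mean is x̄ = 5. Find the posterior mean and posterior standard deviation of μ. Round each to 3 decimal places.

Posterior mean ≈ 5.004; posterior SD ≈ 0.758

With known σ, the Normal prior is conjugate. Weight on the data is w = (n/σ²)/(n/σ² + 1/τ₀²) = 1.72640/(1.72640+0.0162278) = 0.99069.
Posterior mean = w·x̄ + (1−w)·μ₀ = 0.99069·5 + 0.0093123·5.45 = 5.004. Posterior variance = 1/(1.72640+0.0162278) = 0.573845, so SD = 0.758.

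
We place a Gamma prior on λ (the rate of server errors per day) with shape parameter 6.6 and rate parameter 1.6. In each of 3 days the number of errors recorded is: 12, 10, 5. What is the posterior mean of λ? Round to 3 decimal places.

Posterior mean ≈ 7.304

Total count ∑xᵢ = 27 over n = 3 days.
Gamma is conjugate to the Poisson likelihood: posterior is Gamma(shape = 6.6+27 = 33.6, rate = 1.6+3 = 4.6).
Posterior mean = shape/rate = 33.6/4.6 = 7.304.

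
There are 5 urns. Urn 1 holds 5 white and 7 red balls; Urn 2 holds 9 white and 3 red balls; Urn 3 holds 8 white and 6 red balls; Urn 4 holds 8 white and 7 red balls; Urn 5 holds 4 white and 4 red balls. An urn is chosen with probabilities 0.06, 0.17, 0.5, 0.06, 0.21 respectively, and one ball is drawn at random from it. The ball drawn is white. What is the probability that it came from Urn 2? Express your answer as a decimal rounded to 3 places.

P(white|Urn 1) = 0.4167; P(white|Urn 2) = 0.75; P(white|Urn 3) = 0.5714; P(white|Urn 4) = 0.5333; P(white|Urn 5) = 0.5.
Prior × likelihood for each source: 0.06·0.4167=0.02500, 0.17·0.75=0.1275, 0.5·0.5714=0.2857, 0.06·0.5333=0.03200, 0.21·0.5=0.1050. Summing gives P(white) = 0.57521.
P(Urn 2 | white) = 0.1275 / 0.57521 = 0.222.

Posterior probability ≈ 0.222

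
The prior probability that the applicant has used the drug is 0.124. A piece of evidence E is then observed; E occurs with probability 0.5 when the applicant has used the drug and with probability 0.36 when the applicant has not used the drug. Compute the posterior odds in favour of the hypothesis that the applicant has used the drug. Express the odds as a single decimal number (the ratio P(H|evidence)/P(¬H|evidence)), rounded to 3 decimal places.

Prior odds = 0.124/(1−0.124) = 0.14155. In log-odds, ln(0.14155) = -1.9551.
Add log likelihood ratio: ln(1.3889) = 0.32850.
Posterior log-odds = -1.6266, so posterior odds = exp(-1.6266) = 0.19660.

Posterior odds ≈ 0.197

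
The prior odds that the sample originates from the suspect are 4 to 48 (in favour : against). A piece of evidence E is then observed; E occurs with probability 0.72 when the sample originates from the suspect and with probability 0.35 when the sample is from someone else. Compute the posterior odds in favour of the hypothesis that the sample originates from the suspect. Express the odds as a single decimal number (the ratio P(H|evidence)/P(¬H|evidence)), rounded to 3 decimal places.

Posterior odds ≈ 0.171

Prior odds = 4/48 = 0.083333.
Likelihood ratio for E = 0.72/0.35 = 2.0571.
Posterior odds = prior odds × LR = 0.17143.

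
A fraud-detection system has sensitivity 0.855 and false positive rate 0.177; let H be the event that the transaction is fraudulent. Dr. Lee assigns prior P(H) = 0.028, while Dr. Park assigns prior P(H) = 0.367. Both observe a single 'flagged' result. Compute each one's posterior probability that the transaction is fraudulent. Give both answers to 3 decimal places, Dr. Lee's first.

P('+'|H) = 0.855, P('+'|¬H) = 0.177.
Dr. Lee: numerator 0.855·0.028 = 0.023940; evidence = 0.023940+0.177·0.972 = 0.19598; posterior = 0.122.
Dr. Park: numerator 0.855·0.367 = 0.31378; evidence = 0.31378+0.177·0.633 = 0.42583; posterior = 0.737.

Dr. Lee: 0.122; Dr. Park: 0.737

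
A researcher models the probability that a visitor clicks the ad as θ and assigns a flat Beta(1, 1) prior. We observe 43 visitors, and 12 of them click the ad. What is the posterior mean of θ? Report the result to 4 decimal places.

Posterior mean ≈ 0.2889

The binomial likelihood is conjugate to the Beta prior: with 12 successes and 31 failures, the posterior is Beta(1+12, 1+31) = Beta(13, 32).
Posterior mean = α/(α+β) = 13/45 = 0.2889.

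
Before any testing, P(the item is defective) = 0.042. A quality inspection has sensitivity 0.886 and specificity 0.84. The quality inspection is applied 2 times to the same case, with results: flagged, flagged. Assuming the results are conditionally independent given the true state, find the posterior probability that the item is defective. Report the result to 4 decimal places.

Posterior P(H) ≈ 0.5734

Let H be the event that the item is defective; start with P(H) = 0.042. P('flagged'|H) = 0.886, P('flagged'|¬H) = 0.16.
Update on result 1 ('flagged'): P(H) ← 0.886·0.0420 / (0.886·0.0420 + 0.16·0.9580) = 0.037212/0.19049 = 0.1953.
Update on result 2 ('flagged'): P(H) ← 0.886·0.1953 / (0.886·0.1953 + 0.16·0.8047) = 0.17308/0.30182 = 0.5734.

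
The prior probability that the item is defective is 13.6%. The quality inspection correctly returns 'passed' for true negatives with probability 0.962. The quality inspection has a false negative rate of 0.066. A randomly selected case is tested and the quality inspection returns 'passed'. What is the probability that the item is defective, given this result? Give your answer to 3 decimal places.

P(H | E) ≈ 0.011

Write H for 'the item is defective'. Prior odds H:¬H = 0.136/0.864 = 0.15741. For the 'passed' outcome, the likelihood ratio is 0.066/0.962 = 0.068607.
Posterior odds = 0.15741 × 0.068607 = 0.010799, so P(H|E) = 0.010799/(1+0.010799) = 0.011.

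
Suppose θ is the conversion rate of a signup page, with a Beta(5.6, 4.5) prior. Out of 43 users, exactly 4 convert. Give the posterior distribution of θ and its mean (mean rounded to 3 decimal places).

Posterior: Beta(9.6, 43.5); mean ≈ 0.181

The binomial likelihood is conjugate to the Beta prior: with 4 successes and 39 failures, the posterior is Beta(5.6+4, 4.5+39) = Beta(9.6, 43.5).
Posterior mean = α/(α+β) = 9.6/53.1 = 0.181.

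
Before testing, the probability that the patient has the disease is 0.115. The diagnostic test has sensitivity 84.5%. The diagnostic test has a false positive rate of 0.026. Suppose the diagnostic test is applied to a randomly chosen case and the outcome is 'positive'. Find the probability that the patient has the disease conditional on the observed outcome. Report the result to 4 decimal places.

P(H | E) ≈ 0.8085

Write H for 'the patient has the disease'. Prior odds H:¬H = 0.115/0.885 = 0.12994. For the 'positive' outcome, the likelihood ratio is 0.845/0.026 = 32.500.
Posterior odds = 0.12994 × 32.500 = 4.2232, so P(H|E) = 4.2232/(1+4.2232) = 0.8085.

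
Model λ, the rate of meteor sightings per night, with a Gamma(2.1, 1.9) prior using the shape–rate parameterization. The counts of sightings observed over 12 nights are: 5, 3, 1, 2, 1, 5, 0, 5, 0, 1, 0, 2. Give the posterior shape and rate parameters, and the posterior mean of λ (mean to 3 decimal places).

Total count ∑xᵢ = 25 over n = 12 nights.
Gamma is conjugate to the Poisson likelihood: posterior is Gamma(shape = 2.1+25 = 27.1, rate = 1.9+12 = 13.9).
Posterior mean = shape/rate = 27.1/13.9 = 1.950.

Posterior: Gamma(shape=27.1, rate=13.9); mean ≈ 1.950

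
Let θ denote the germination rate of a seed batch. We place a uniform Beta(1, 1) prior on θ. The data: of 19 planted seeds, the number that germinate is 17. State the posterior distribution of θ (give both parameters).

The binomial likelihood is conjugate to the Beta prior: with 17 successes and 2 failures, the posterior is Beta(1+17, 1+2) = Beta(18, 3).

Posterior: Beta(18, 3)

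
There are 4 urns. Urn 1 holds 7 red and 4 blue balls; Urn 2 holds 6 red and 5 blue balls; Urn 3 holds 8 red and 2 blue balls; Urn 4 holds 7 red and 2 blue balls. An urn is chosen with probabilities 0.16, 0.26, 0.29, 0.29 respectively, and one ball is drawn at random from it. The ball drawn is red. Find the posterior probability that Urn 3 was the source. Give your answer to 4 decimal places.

Posterior probability ≈ 0.3309

P(red|Urn 1) = 0.6364; P(red|Urn 2) = 0.5455; P(red|Urn 3) = 0.8; P(red|Urn 4) = 0.7778.
Prior × likelihood for each source: 0.16·0.6364=0.1018, 0.26·0.5455=0.1418, 0.29·0.8=0.2320, 0.29·0.7778=0.2256. Summing gives P(red) = 0.70119.
P(Urn 3 | red) = 0.2320 / 0.70119 = 0.3309.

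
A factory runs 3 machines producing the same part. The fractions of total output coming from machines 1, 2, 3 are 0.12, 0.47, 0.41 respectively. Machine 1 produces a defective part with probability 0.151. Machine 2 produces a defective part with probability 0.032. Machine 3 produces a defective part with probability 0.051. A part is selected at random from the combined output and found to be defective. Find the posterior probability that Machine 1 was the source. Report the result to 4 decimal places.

Posterior probability ≈ 0.3351

P(defective|M1) = 0.151; P(defective|M2) = 0.032; P(defective|M3) = 0.051.
Prior × likelihood for each source: 0.12·0.151=0.01812, 0.47·0.032=0.01504, 0.41·0.051=0.02091. Summing gives P(defective) = 0.054070.
P(Machine 1 | defective) = 0.01812 / 0.054070 = 0.3351.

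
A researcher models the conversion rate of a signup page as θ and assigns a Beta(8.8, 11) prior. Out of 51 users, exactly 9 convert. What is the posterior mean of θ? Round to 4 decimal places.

The binomial likelihood is conjugate to the Beta prior: with 9 successes and 42 failures, the posterior is Beta(8.8+9, 11+42) = Beta(17.8, 53).
E[θ | data] = 17.8/(17.8+53) = 0.2514.

Posterior mean ≈ 0.2514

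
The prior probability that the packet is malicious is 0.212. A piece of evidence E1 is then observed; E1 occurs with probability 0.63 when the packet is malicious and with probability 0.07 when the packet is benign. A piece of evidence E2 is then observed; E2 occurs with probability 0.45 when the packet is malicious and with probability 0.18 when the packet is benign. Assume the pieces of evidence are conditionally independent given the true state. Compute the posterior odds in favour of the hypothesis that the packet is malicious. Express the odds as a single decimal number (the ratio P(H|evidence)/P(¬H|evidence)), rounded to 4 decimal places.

Posterior odds ≈ 6.0533

Prior odds = 0.212/(1−0.212) = 0.26904. In log-odds, ln(0.26904) = -1.3129.
Add log likelihood ratios: ln(9.0000) + ln(2.5000) = 3.1135.
Posterior log-odds = 1.8006, so posterior odds = exp(1.8006) = 6.0533.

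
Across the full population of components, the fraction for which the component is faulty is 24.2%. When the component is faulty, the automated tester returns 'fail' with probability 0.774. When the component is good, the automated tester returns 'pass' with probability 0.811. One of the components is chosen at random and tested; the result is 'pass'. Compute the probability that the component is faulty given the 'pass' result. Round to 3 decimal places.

P(H | E) ≈ 0.082

Write H for 'the component is faulty'. Prior odds H:¬H = 0.242/0.758 = 0.31926. For the 'pass' outcome, the likelihood ratio is 0.226/0.811 = 0.27867.
Posterior odds = 0.31926 × 0.27867 = 0.088968, so P(H|E) = 0.088968/(1+0.088968) = 0.082.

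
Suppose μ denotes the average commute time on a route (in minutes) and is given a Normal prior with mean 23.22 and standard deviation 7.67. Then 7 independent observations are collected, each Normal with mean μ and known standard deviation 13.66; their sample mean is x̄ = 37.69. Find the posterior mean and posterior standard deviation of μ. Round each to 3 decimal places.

With known σ, the Normal prior is conjugate. Weight on the data is w = (n/σ²)/(n/σ² + 1/τ₀²) = 0.0375143/(0.0375143+0.0169984) = 0.68817.
Posterior mean = w·x̄ + (1−w)·μ₀ = 0.68817·37.69 + 0.31183·23.22 = 33.178. Posterior variance = 1/(0.0375143+0.0169984) = 18.3443, so SD = 4.283.

Posterior mean ≈ 33.178; posterior SD ≈ 4.283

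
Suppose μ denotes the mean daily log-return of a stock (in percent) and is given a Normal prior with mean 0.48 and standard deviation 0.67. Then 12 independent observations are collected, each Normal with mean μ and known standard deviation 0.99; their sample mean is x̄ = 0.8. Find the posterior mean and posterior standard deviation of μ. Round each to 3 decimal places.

Posterior mean ≈ 0.751; posterior SD ≈ 0.263

With known σ, the Normal prior is conjugate. Weight on the data is w = (n/σ²)/(n/σ² + 1/τ₀²) = 12.2436/(12.2436+2.22767) = 0.84606.
Posterior mean = w·x̄ + (1−w)·μ₀ = 0.84606·0.8 + 0.15394·0.48 = 0.751. Posterior variance = 1/(12.2436+2.22767) = 0.0691022, so SD = 0.263.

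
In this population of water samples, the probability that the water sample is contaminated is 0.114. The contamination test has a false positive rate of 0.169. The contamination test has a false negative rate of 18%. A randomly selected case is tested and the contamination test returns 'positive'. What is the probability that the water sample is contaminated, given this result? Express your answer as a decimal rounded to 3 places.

Write H for 'the water sample is contaminated'. Prior odds H:¬H = 0.114/0.886 = 0.12867. For the 'positive' outcome, the likelihood ratio is 0.82/0.169 = 4.8521.
Posterior odds = 0.12867 × 4.8521 = 0.62431, so P(H|E) = 0.62431/(1+0.62431) = 0.384.

P(H | E) ≈ 0.384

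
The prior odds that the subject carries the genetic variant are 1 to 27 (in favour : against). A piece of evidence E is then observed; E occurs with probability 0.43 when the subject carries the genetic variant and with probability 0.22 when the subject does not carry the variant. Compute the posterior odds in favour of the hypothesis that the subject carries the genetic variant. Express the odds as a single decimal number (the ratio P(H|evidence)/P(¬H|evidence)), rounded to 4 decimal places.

Posterior odds ≈ 0.0724

Prior odds = 1/27 = 0.037037.
Likelihood ratio for E = 0.43/0.22 = 1.9545.
Posterior odds = prior odds × LR = 0.072391.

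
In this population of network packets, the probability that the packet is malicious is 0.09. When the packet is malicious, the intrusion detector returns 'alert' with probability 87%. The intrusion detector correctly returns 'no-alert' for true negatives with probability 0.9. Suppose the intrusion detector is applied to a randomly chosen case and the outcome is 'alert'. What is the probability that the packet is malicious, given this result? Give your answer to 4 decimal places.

P(H | E) ≈ 0.4625

Let H be the event that the packet is malicious. P(H) = 0.09, so P(¬H) = 0.91. With E the 'alert' result, P(E|H) = 0.87 and P(E|¬H) = 0.1.
P(E) = 0.87·0.09 + 0.1·0.91 = 0.078300 + 0.091000 = 0.16930.
By Bayes' theorem, P(H|E) = 0.078300 / 0.16930 = 0.4625.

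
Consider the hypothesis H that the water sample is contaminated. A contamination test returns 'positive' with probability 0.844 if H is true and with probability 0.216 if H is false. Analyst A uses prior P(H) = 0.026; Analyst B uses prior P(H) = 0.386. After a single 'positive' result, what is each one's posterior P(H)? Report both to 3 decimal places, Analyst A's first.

The likelihood ratio for a 'positive' result is 0.844/0.216 = 3.9074.
Analyst A: prior odds 0.026/0.974 = 0.026694; posterior odds 0.10430; posterior probability 0.094.
Analyst B: prior odds 0.386/0.614 = 0.62866; posterior odds 2.4564; posterior probability 0.711.

Analyst A: 0.094; Analyst B: 0.711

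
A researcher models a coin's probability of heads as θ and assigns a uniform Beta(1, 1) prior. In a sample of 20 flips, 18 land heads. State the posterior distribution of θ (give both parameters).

Posterior: Beta(19, 3)

Observing 18 successes and 2 failures updates Beta(1, 1) by adding the success and failure counts to the two shape parameters: α = 1+18 = 19, β = 1+2 = 3.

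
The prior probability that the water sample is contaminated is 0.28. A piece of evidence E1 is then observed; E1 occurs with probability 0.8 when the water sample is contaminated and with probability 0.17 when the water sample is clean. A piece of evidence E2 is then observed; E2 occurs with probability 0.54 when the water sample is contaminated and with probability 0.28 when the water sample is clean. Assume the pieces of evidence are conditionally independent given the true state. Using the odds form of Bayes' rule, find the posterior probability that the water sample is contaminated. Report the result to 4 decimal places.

Prior odds = 0.28/(1−0.28) = 0.38889.
Likelihood ratio for E1 = 0.8/0.17 = 4.7059.
Likelihood ratio for E2 = 0.54/0.28 = 1.9286.
Posterior odds = prior odds × LR₁ × LR₂ = 3.5294.
Posterior probability = odds/(1+odds) = 3.5294/4.5294 = 0.7792.

Posterior probability ≈ 0.7792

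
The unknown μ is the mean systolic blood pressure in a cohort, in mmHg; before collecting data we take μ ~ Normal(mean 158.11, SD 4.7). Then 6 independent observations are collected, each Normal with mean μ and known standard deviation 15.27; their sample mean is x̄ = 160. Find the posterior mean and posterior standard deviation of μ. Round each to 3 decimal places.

Posterior mean ≈ 158.795; posterior SD ≈ 3.753

Prior precision 1/τ₀² = 1/4.7² = 0.0452694; data precision n/σ² = 6/15.27² = 0.0257320.
Posterior precision = 0.0452694 + 0.0257320 = 0.0710013, giving posterior SD = 1/√0.0710013 = 3.753.
Posterior mean = (0.0452694·158.11 + 0.0257320·160) / 0.0710013 = 158.795.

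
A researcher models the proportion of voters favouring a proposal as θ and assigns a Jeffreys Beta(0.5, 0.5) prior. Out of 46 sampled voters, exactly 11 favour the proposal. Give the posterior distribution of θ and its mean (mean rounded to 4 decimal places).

Posterior: Beta(11.5, 35.5); mean ≈ 0.2447

Observing 11 successes and 35 failures updates Beta(0.5, 0.5) by adding the success and failure counts to the two shape parameters: α = 0.5+11 = 11.5, β = 0.5+35 = 35.5.
E[θ | data] = 11.5/(11.5+35.5) = 0.2447.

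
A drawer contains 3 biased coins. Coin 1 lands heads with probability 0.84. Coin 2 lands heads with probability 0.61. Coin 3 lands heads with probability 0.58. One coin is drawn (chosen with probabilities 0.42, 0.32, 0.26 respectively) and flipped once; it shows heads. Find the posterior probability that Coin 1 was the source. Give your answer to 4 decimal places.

P(heads|C1) = 0.84; P(heads|C2) = 0.61; P(heads|C3) = 0.58.
Prior × likelihood for each source: 0.42·0.84=0.3528, 0.32·0.61=0.1952, 0.26·0.58=0.1508. Summing gives P(heads) = 0.69880.
P(Coin 1 | heads) = 0.3528 / 0.69880 = 0.5049.

Posterior probability ≈ 0.5049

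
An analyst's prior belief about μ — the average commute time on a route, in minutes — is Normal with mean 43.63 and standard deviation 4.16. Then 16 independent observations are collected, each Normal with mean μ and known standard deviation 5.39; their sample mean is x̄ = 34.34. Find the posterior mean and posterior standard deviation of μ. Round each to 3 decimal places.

With known σ, the Normal prior is conjugate. Weight on the data is w = (n/σ²)/(n/σ² + 1/τ₀²) = 0.550735/(0.550735+0.0577848) = 0.90504.
Posterior mean = w·x̄ + (1−w)·μ₀ = 0.90504·34.34 + 0.094960·43.63 = 35.222. Posterior variance = 1/(0.550735+0.0577848) = 1.64333, so SD = 1.282.

Posterior mean ≈ 35.222; posterior SD ≈ 1.282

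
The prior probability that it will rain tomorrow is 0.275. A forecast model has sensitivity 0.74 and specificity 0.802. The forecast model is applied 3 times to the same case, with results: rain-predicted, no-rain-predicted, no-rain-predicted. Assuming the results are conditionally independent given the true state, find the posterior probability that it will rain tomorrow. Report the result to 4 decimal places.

Posterior P(H) ≈ 0.1297

Let H be the event that it will rain tomorrow; start with P(H) = 0.275. P('rain-predicted'|H) = 0.74, P('rain-predicted'|¬H) = 0.198.
Update on result 1 ('rain-predicted'): P(H) ← 0.74·0.2750 / (0.74·0.2750 + 0.198·0.7250) = 0.20350/0.34705 = 0.5864.
Update on result 2 ('no-rain-predicted'): P(H) ← 0.26·0.5864 / (0.26·0.5864 + 0.802·0.4136) = 0.15246/0.48419 = 0.3149.
Update on result 3 ('no-rain-predicted'): P(H) ← 0.26·0.3149 / (0.26·0.3149 + 0.802·0.6851) = 0.081866/0.63134 = 0.1297.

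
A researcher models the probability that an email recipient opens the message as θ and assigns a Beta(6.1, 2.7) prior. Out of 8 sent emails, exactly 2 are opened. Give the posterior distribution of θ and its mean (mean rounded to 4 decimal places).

Posterior: Beta(8.1, 8.7); mean ≈ 0.4821

Observing 2 successes and 6 failures updates Beta(6.1, 2.7) by adding the success and failure counts to the two shape parameters: α = 6.1+2 = 8.1, β = 2.7+6 = 8.7.
E[θ | data] = 8.1/(8.1+8.7) = 0.4821.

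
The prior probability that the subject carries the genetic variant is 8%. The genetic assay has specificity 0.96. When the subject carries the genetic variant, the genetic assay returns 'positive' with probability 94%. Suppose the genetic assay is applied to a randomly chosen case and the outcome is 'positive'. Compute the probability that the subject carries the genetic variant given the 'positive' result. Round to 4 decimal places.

P(H | E) ≈ 0.6714

Let H be the event that the subject carries the genetic variant. P(H) = 0.08, so P(¬H) = 0.92. With E the 'positive' result, P(E|H) = 0.94 and P(E|¬H) = 0.04.
P(E) = 0.94·0.08 + 0.04·0.92 = 0.075200 + 0.036800 = 0.11200.
By Bayes' theorem, P(H|E) = 0.075200 / 0.11200 = 0.6714.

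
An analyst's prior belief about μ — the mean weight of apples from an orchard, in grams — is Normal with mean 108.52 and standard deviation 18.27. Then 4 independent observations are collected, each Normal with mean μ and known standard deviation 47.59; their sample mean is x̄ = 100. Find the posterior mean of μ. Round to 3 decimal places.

With known σ, the Normal prior is conjugate. Weight on the data is w = (n/σ²)/(n/σ² + 1/τ₀²) = 0.00176615/(0.00176615+0.00299587) = 0.37088.
Posterior mean = w·x̄ + (1−w)·μ₀ = 0.37088·100 + 0.62912·108.52 = 105.360.

Posterior mean ≈ 105.360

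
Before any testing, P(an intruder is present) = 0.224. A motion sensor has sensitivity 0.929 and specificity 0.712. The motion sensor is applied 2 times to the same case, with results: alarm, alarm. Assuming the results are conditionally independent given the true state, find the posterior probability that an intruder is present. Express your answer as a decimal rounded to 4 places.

Posterior P(H) ≈ 0.7502

With H the event that an intruder is present, the joint likelihood of the observed sequence is P(data|H) = 0.929·0.929 = 0.86304 and P(data|¬H) = 0.288·0.288 = 0.082944.
Bayes: P(H|data) = 0.224·0.86304 / (0.224·0.86304 + 0.776·0.082944) = 0.19332/0.25769 = 0.7502.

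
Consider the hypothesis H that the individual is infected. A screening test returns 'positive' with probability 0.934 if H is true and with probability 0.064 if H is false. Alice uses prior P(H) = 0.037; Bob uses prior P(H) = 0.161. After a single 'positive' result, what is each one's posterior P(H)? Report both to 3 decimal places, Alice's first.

Alice: 0.359; Bob: 0.737

P('+'|H) = 0.934, P('+'|¬H) = 0.064.
Alice: numerator 0.934·0.037 = 0.034558; evidence = 0.034558+0.064·0.963 = 0.096190; posterior = 0.359.
Bob: numerator 0.934·0.161 = 0.15037; evidence = 0.15037+0.064·0.839 = 0.20407; posterior = 0.737.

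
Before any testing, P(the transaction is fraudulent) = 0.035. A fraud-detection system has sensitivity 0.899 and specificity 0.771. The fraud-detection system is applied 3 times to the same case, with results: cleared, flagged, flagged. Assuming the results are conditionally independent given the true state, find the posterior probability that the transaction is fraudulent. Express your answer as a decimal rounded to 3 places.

Posterior P(H) ≈ 0.068

Let H be the event that the transaction is fraudulent; start with P(H) = 0.035. P('flagged'|H) = 0.899, P('flagged'|¬H) = 0.229.
Update on result 1 ('cleared'): P(H) ← 0.101·0.0350 / (0.101·0.0350 + 0.771·0.9650) = 0.0035350/0.74755 = 0.0047.
Update on result 2 ('flagged'): P(H) ← 0.899·0.0047 / (0.899·0.0047 + 0.229·0.9953) = 0.0042512/0.23217 = 0.0183.
Update on result 3 ('flagged'): P(H) ← 0.899·0.0183 / (0.899·0.0183 + 0.229·0.9817) = 0.016461/0.24127 = 0.0682.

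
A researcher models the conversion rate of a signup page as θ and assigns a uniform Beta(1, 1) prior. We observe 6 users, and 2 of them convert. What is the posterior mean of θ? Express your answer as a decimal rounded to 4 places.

Posterior mean ≈ 0.3750

The binomial likelihood is conjugate to the Beta prior: with 2 successes and 4 failures, the posterior is Beta(1+2, 1+4) = Beta(3, 5).
Posterior mean = α/(α+β) = 3/8 = 0.3750.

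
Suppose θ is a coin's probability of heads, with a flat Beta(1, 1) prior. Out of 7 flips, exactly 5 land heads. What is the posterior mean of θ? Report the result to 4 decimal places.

Posterior mean ≈ 0.6667

Observing 5 successes and 2 failures updates Beta(1, 1) by adding the success and failure counts to the two shape parameters: α = 1+5 = 6, β = 1+2 = 3.
E[θ | data] = 6/(6+3) = 0.6667.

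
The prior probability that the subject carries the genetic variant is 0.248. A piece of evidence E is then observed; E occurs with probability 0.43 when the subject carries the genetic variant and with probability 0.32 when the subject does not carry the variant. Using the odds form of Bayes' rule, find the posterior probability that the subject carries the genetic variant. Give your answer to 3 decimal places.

Posterior probability ≈ 0.307

Prior odds = 0.248/(1−0.248) = 0.32979.
Likelihood ratio for E = 0.43/0.32 = 1.3438.
Posterior odds = prior odds × LR = 0.44315.
Posterior probability = odds/(1+odds) = 0.44315/1.4432 = 0.307.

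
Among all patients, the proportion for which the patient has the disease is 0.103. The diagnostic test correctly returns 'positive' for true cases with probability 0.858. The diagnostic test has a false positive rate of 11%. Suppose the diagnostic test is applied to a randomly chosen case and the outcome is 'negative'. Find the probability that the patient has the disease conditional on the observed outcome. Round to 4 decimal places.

P(H | E) ≈ 0.0180

Let H be the event that the patient has the disease. P(H) = 0.103, so P(¬H) = 0.897. With E the 'negative' result, P(E|H) = 0.142 and P(E|¬H) = 0.89.
P(E) = 0.142·0.103 + 0.89·0.897 = 0.014626 + 0.79833 = 0.81296.
By Bayes' theorem, P(H|E) = 0.014626 / 0.81296 = 0.0180.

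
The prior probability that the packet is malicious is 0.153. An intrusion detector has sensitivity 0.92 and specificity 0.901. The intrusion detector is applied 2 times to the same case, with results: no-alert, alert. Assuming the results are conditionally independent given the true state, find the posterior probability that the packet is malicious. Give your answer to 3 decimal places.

Let H be the event that the packet is malicious; start with P(H) = 0.153. P('alert'|H) = 0.92, P('alert'|¬H) = 0.099.
Update on result 1 ('no-alert'): P(H) ← 0.08·0.1530 / (0.08·0.1530 + 0.901·0.8470) = 0.012240/0.77539 = 0.0158.
Update on result 2 ('alert'): P(H) ← 0.92·0.0158 / (0.92·0.0158 + 0.099·0.9842) = 0.014523/0.11196 = 0.1297.

Posterior P(H) ≈ 0.130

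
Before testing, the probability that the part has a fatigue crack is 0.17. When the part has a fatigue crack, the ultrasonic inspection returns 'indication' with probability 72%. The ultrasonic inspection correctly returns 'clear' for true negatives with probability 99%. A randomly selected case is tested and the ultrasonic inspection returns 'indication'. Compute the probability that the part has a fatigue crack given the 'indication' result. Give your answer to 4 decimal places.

P(H | E) ≈ 0.9365

Write H for 'the part has a fatigue crack'. Prior odds H:¬H = 0.17/0.83 = 0.20482. For the 'indication' outcome, the likelihood ratio is 0.72/0.01 = 72.000.
Posterior odds = 0.20482 × 72.000 = 14.747, so P(H|E) = 14.747/(1+14.747) = 0.9365.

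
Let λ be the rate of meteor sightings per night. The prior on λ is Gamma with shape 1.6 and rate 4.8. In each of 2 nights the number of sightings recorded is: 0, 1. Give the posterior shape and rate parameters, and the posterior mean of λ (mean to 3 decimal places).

The Poisson likelihood adds the total count to the shape and the number of exposure periods to the rate. Here ∑xᵢ = 1 and n = 2, so shape 1.6→2.6 and rate 4.8→6.8.
E[λ | data] = 2.6/6.8 = 0.382.

Posterior: Gamma(shape=2.6, rate=6.8); mean ≈ 0.382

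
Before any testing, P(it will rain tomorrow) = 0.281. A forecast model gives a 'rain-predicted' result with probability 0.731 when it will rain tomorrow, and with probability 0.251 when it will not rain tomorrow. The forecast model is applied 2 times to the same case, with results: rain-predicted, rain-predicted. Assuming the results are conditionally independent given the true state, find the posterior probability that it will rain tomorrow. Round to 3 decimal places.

Posterior P(H) ≈ 0.768

With H the event that it will rain tomorrow, the joint likelihood of the observed sequence is P(data|H) = 0.731·0.731 = 0.53436 and P(data|¬H) = 0.251·0.251 = 0.063001.
Bayes: P(H|data) = 0.281·0.53436 / (0.281·0.53436 + 0.719·0.063001) = 0.15016/0.19545 = 0.7682.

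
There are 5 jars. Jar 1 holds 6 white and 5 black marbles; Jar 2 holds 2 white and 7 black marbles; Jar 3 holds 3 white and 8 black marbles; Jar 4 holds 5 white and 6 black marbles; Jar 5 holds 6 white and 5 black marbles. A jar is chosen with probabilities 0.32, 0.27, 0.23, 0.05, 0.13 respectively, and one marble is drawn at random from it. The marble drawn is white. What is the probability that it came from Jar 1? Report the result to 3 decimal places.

P(white|Jar 1) = 0.5455; P(white|Jar 2) = 0.2222; P(white|Jar 3) = 0.2727; P(white|Jar 4) = 0.4545; P(white|Jar 5) = 0.5455.
Prior × likelihood for each source: 0.32·0.5455=0.1745, 0.27·0.2222=0.06000, 0.23·0.2727=0.06273, 0.05·0.4545=0.02273, 0.13·0.5455=0.07091. Summing gives P(white) = 0.39091.
P(Jar 1 | white) = 0.1745 / 0.39091 = 0.447.

Posterior probability ≈ 0.447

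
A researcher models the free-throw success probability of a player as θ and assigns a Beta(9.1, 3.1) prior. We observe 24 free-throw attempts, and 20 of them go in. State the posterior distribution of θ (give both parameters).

The binomial likelihood is conjugate to the Beta prior: with 20 successes and 4 failures, the posterior is Beta(9.1+20, 3.1+4) = Beta(29.1, 7.1).

Posterior: Beta(29.1, 7.1)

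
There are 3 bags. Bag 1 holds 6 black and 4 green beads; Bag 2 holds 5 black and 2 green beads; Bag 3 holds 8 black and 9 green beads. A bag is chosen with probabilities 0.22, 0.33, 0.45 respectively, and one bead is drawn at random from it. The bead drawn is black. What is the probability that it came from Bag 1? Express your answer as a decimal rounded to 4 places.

Posterior probability ≈ 0.2278

Tabulate prior·likelihood by source: [1] prior 0.22, lik 0.6, product 0.1320; [2] prior 0.33, lik 0.7143, product 0.2357; [3] prior 0.45, lik 0.4706, product 0.2118.
Normalizing constant = 0.57948; the posterior for Bag 1 is its product over the sum, 0.1320/0.57948 = 0.2278.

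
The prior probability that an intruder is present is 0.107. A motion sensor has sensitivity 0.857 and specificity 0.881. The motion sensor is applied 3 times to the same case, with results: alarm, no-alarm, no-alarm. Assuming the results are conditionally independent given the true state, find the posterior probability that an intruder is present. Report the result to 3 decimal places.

Posterior P(H) ≈ 0.022

Let H be the event that an intruder is present; start with P(H) = 0.107. P('alarm'|H) = 0.857, P('alarm'|¬H) = 0.119.
Update on result 1 ('alarm'): P(H) ← 0.857·0.1070 / (0.857·0.1070 + 0.119·0.8930) = 0.091699/0.19797 = 0.4632.
Update on result 2 ('no-alarm'): P(H) ← 0.143·0.4632 / (0.143·0.4632 + 0.881·0.5368) = 0.066238/0.53915 = 0.1229.
Update on result 3 ('no-alarm'): P(H) ← 0.143·0.1229 / (0.143·0.1229 + 0.881·0.8771) = 0.017568/0.79033 = 0.0222.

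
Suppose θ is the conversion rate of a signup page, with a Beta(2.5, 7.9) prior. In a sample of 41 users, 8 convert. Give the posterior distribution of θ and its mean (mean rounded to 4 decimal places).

Posterior: Beta(10.5, 40.9); mean ≈ 0.2043

Observing 8 successes and 33 failures updates Beta(2.5, 7.9) by adding the success and failure counts to the two shape parameters: α = 2.5+8 = 10.5, β = 7.9+33 = 40.9.
E[θ | data] = 10.5/(10.5+40.9) = 0.2043.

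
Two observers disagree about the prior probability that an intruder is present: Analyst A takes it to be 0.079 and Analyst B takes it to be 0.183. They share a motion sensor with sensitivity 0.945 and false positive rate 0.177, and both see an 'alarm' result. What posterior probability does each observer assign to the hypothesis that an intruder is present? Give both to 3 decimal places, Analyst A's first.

Analyst A: 0.314; Analyst B: 0.545

The likelihood ratio for an 'alarm' result is 0.945/0.177 = 5.3390.
Analyst A: prior odds 0.079/0.921 = 0.085776; posterior odds 0.45796; posterior probability 0.314.
Analyst B: prior odds 0.183/0.817 = 0.22399; posterior odds 1.1959; posterior probability 0.545.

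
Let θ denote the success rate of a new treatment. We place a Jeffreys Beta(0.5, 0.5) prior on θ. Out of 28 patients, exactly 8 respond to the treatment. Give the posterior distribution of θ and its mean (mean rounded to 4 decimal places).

Posterior: Beta(8.5, 20.5); mean ≈ 0.2931

The binomial likelihood is conjugate to the Beta prior: with 8 successes and 20 failures, the posterior is Beta(0.5+8, 0.5+20) = Beta(8.5, 20.5).
Posterior mean = α/(α+β) = 8.5/29 = 0.2931.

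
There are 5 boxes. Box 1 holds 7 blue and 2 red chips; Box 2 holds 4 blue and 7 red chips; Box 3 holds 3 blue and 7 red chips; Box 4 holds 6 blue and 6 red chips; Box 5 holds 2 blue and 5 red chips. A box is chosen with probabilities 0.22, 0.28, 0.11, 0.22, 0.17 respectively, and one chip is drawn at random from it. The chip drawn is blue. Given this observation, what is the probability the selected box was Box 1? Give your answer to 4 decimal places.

Tabulate prior·likelihood by source: [1] prior 0.22, lik 0.7778, product 0.1711; [2] prior 0.28, lik 0.3636, product 0.1018; [3] prior 0.11, lik 0.3, product 0.03300; [4] prior 0.22, lik 0.5, product 0.1100; [5] prior 0.17, lik 0.2857, product 0.04857.
Normalizing constant = 0.46450; the posterior for Box 1 is its product over the sum, 0.1711/0.46450 = 0.3684.

Posterior probability ≈ 0.3684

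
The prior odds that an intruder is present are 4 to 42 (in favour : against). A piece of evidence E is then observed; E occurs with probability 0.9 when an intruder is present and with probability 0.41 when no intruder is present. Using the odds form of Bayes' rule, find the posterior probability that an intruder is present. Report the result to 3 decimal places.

Posterior probability ≈ 0.173

Prior odds = 4/42 = 0.095238. In log-odds, ln(0.095238) = -2.3514.
Add log likelihood ratio: ln(2.1951) = 0.78624.
Posterior log-odds = -1.5651, so posterior odds = exp(-1.5651) = 0.20906. Converting, P(H|E) = 0.20906/1.2091 = 0.173.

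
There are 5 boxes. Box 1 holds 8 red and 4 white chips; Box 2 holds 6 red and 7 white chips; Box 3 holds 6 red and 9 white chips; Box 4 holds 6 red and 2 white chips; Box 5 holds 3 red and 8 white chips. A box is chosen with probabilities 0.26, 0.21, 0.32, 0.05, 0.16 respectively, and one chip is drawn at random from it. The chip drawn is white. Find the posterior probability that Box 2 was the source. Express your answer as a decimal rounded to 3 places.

Posterior probability ≈ 0.217

Tabulate prior·likelihood by source: [1] prior 0.26, lik 0.3333, product 0.08667; [2] prior 0.21, lik 0.5385, product 0.1131; [3] prior 0.32, lik 0.6, product 0.1920; [4] prior 0.05, lik 0.25, product 0.01250; [5] prior 0.16, lik 0.7273, product 0.1164.
Normalizing constant = 0.52061; the posterior for Box 2 is its product over the sum, 0.1131/0.52061 = 0.217.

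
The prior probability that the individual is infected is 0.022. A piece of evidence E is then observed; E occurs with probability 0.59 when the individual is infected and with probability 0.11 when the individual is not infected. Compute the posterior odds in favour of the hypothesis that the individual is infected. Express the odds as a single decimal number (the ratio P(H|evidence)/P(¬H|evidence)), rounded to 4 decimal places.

Posterior odds ≈ 0.1207

Prior odds = 0.022/(1−0.022) = 0.022495.
Likelihood ratio for E = 0.59/0.11 = 5.3636.
Posterior odds = prior odds × LR = 0.12065.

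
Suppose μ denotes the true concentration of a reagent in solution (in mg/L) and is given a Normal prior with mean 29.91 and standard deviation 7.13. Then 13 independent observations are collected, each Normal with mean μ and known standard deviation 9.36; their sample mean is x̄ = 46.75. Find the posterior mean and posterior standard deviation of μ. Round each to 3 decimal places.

Posterior mean ≈ 44.779; posterior SD ≈ 2.439

Prior precision 1/τ₀² = 1/7.13² = 0.0196708; data precision n/σ² = 13/9.36² = 0.148386.
Posterior precision = 0.0196708 + 0.148386 = 0.168056, giving posterior SD = 1/√0.168056 = 2.439.
Posterior mean = (0.0196708·29.91 + 0.148386·46.75) / 0.168056 = 44.779.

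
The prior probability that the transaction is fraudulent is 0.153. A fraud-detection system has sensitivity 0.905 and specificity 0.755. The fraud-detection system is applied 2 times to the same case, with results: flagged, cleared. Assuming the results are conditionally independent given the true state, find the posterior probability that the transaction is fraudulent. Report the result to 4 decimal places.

Posterior P(H) ≈ 0.0775

Let H be the event that the transaction is fraudulent; start with P(H) = 0.153. P('flagged'|H) = 0.905, P('flagged'|¬H) = 0.245.
Update on result 1 ('flagged'): P(H) ← 0.905·0.1530 / (0.905·0.1530 + 0.245·0.8470) = 0.13847/0.34598 = 0.4002.
Update on result 2 ('cleared'): P(H) ← 0.095·0.4002 / (0.095·0.4002 + 0.755·0.5998) = 0.038020/0.49086 = 0.0775.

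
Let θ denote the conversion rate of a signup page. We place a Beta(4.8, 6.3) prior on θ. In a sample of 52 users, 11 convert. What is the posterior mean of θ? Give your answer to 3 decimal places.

Observing 11 successes and 41 failures updates Beta(4.8, 6.3) by adding the success and failure counts to the two shape parameters: α = 4.8+11 = 15.8, β = 6.3+41 = 47.3.
E[θ | data] = 15.8/(15.8+47.3) = 0.250.

Posterior mean ≈ 0.250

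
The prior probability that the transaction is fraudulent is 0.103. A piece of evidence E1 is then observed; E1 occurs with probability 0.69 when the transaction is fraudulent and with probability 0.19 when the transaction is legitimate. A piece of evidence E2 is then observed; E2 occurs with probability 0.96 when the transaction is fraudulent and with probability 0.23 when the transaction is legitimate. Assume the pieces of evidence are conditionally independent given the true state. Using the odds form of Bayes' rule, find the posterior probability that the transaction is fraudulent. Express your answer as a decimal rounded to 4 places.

Posterior probability ≈ 0.6351

Prior odds = 0.103/(1−0.103) = 0.11483. In log-odds, ln(0.11483) = -2.1643.
Add log likelihood ratios: ln(3.6316) + ln(4.1739) = 2.7185.
Posterior log-odds = 0.55419, so posterior odds = exp(0.55419) = 1.7405. Converting, P(H|E) = 1.7405/2.7405 = 0.6351.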